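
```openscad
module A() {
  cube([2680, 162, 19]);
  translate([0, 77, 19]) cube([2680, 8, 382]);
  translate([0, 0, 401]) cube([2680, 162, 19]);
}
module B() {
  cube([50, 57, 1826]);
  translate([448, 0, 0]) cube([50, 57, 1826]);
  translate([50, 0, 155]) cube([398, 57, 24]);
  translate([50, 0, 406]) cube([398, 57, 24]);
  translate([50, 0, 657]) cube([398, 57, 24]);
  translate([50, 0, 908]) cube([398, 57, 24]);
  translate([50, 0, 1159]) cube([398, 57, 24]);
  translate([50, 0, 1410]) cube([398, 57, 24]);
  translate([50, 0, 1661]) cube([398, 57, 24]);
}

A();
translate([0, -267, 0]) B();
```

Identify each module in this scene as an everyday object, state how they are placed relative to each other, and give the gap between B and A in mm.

The ladder's nearest face is 210 mm from the I-beam's −y face.

A is an I-beam. B is a ladder. The ladder is on the floor beside the I-beam on its −y side. The gap between the ladder and the I-beam is 210 mm.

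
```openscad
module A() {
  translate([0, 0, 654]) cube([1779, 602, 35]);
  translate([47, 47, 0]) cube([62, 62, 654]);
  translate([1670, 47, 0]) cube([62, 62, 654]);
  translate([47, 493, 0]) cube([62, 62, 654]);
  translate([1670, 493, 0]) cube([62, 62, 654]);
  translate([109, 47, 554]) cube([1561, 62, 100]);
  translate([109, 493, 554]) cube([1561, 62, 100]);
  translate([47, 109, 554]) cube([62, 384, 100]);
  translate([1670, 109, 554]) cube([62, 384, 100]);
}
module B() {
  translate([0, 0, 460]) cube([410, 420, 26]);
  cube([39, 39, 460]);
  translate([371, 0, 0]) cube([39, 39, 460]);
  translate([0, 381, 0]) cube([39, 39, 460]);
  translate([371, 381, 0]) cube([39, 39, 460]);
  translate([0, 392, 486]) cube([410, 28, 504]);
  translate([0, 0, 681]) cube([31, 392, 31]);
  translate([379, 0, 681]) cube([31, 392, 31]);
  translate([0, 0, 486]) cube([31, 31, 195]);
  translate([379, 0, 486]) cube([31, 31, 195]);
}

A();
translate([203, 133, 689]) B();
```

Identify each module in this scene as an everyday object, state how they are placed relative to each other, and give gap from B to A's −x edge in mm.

A is a table. B is a chair. The chair is on top of the table. The gap from the chair to the table's −x edge is 203 mm.

The chair's min-x is at 203; the table's min-x is 0; gap = 203 mm.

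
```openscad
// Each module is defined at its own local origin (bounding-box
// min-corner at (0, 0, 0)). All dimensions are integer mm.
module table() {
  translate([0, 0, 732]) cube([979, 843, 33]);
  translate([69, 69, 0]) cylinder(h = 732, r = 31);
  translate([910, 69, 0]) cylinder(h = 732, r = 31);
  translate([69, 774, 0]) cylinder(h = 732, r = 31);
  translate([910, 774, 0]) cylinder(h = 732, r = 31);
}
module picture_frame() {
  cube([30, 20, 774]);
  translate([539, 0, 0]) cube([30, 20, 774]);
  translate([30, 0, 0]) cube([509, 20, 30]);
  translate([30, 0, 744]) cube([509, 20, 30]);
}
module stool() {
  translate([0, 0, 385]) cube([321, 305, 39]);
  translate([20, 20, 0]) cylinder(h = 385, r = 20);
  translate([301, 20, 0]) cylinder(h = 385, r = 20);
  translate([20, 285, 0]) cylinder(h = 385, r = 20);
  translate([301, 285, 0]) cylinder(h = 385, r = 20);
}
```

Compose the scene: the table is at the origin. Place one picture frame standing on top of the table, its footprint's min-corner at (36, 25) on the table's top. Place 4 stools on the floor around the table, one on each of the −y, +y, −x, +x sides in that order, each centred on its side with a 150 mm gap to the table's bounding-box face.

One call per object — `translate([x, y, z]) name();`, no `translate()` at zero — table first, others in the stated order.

table();
translate([36, 25, 765]) picture_frame();
translate([329, -455, 0]) stool();
translate([329, 993, 0]) stool();
translate([-471, 269, 0]) stool();
translate([1129, 269, 0]) stool();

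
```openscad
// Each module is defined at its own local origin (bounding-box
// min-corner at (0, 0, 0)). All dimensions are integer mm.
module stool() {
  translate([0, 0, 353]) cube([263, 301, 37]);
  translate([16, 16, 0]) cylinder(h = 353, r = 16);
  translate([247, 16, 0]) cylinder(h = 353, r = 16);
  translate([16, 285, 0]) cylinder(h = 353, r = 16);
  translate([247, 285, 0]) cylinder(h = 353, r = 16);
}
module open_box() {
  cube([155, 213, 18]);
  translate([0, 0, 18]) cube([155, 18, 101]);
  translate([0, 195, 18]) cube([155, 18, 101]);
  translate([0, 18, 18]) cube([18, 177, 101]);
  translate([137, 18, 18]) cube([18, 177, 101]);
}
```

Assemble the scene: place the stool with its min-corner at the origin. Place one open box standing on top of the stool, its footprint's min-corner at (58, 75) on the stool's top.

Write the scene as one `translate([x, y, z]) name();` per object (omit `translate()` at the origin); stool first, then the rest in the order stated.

stool();
translate([58, 75, 390]) open_box();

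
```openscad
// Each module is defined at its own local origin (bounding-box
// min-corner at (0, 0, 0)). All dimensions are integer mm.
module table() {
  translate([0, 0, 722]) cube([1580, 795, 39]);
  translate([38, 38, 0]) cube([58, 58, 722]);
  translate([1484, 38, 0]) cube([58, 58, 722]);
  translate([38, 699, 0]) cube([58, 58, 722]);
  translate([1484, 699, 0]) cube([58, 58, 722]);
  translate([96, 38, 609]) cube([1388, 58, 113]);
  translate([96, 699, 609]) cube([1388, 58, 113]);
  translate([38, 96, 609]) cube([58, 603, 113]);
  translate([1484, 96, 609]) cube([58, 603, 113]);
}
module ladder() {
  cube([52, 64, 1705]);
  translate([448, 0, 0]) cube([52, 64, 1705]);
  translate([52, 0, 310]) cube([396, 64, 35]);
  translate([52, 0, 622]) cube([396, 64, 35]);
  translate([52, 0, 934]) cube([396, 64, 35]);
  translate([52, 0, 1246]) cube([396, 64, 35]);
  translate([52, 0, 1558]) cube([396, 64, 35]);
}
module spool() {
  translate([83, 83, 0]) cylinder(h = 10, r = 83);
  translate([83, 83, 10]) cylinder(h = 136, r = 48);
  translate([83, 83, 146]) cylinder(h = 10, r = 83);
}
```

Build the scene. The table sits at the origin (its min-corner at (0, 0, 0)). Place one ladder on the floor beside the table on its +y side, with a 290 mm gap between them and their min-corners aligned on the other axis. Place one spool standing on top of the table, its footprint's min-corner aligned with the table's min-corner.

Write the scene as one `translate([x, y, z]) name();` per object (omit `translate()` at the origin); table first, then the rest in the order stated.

table();
translate([0, 1085, 0]) ladder();
translate([0, 0, 761]) spool();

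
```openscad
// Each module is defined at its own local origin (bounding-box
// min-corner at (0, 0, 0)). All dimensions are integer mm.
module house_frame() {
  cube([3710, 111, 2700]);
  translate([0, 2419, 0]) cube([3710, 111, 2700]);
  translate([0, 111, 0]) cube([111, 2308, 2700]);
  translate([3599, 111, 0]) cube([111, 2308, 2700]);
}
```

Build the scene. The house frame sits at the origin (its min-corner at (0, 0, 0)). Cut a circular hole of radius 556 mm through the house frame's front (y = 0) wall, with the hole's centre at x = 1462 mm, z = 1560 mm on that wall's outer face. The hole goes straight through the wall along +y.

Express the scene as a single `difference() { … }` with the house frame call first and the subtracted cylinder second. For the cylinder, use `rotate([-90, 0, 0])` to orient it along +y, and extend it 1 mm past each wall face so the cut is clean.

difference() {
  house_frame();
  translate([1462, -1, 1560]) rotate([-90, 0, 0]) cylinder(h = 113, r = 556);
}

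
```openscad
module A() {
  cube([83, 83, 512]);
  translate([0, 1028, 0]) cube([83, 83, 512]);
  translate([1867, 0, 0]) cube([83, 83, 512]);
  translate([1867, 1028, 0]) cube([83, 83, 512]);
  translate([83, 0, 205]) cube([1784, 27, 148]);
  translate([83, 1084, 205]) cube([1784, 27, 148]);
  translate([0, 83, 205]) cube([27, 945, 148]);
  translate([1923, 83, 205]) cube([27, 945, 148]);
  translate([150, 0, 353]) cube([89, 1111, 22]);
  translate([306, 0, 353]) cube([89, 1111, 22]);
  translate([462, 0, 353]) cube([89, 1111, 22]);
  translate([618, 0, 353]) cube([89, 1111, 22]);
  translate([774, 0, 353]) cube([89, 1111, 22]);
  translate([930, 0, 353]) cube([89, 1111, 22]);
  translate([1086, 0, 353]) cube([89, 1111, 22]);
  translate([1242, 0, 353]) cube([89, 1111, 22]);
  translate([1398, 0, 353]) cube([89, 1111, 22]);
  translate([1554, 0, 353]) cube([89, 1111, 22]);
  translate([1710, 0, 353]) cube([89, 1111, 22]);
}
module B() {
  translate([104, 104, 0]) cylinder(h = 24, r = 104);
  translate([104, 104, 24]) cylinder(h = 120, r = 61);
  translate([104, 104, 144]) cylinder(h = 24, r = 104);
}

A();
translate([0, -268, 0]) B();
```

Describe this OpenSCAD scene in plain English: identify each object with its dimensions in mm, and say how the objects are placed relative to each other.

A is a bed frame 1950 mm long (x) by 1111 mm wide (y). Four 83×83 mm corner posts, 512 mm tall, at the corners of the footprint. Four rails of 27 mm thickness and 148 mm height run between adjacent posts with their undersides at z = 205 mm, their outer faces flush with the outside of the frame (the two x-running rails run between the posts' inner faces; the two y-running rails run between the posts' inner faces). 11 slats, each 89 mm wide (x) and 22 mm thick, lie across the top of the two x-running rails, running the full 1111 mm width of the frame in y; the slats are evenly spaced along x between the inner faces of the end posts with equal gaps (rounded down to the nearest mm) at the −x end and between each pair — any rounding remainder accumulates at the +x end.

B is a spool: two coaxial disc flanges of radius 104 mm and thickness 24 mm, joined by a core cylinder of radius 61 mm and height 120 mm. The lower flange rests on z = 0 and the three cylinders share a vertical axis.

The spool is on the floor beside the bed frame on its −y side.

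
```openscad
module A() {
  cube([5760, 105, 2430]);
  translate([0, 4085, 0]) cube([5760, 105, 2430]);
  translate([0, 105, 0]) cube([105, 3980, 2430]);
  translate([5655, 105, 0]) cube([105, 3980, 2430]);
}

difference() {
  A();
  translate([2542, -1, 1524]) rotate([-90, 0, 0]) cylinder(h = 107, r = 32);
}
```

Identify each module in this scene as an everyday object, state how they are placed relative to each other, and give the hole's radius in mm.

The subtracted cylinder has r = 32 mm.

A is a house frame. The house frame has a circular hole through its front wall. The hole's radius is 32 mm.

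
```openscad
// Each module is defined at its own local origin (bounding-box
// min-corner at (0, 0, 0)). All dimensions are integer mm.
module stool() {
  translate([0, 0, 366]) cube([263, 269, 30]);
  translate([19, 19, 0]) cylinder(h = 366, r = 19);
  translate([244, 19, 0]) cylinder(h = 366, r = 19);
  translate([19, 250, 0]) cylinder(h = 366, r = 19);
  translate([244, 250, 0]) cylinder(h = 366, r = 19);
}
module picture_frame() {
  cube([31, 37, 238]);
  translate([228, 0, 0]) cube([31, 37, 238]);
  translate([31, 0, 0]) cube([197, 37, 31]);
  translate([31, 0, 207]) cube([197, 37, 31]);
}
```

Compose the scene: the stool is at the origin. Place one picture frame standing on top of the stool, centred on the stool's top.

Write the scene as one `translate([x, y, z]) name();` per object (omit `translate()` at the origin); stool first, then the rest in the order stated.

stool();
translate([2, 116, 396]) picture_frame();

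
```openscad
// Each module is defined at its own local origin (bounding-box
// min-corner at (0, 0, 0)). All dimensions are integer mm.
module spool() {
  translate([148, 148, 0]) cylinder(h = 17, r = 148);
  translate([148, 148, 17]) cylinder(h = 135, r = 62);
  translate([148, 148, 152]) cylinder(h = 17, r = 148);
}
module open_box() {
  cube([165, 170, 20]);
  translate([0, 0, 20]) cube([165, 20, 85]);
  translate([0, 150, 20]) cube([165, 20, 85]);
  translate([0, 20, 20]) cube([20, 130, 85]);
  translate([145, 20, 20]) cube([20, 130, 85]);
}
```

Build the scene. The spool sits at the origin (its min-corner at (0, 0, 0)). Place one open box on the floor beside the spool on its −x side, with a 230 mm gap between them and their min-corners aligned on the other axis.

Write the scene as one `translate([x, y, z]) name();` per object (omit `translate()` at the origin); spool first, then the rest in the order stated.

spool();
translate([-395, 0, 0]) open_box();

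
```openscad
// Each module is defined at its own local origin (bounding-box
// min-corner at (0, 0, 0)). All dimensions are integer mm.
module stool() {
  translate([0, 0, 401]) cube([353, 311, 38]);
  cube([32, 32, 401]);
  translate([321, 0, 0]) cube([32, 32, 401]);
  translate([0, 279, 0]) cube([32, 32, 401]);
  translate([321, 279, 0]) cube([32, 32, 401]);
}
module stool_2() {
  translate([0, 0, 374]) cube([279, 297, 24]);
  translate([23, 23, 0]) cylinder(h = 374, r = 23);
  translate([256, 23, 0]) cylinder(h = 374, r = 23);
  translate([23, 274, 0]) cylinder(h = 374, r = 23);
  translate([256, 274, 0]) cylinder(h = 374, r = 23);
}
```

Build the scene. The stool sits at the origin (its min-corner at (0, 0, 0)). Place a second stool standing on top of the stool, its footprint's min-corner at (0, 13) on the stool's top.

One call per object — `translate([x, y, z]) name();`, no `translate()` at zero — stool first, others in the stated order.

stool();
translate([0, 13, 439]) stool_2();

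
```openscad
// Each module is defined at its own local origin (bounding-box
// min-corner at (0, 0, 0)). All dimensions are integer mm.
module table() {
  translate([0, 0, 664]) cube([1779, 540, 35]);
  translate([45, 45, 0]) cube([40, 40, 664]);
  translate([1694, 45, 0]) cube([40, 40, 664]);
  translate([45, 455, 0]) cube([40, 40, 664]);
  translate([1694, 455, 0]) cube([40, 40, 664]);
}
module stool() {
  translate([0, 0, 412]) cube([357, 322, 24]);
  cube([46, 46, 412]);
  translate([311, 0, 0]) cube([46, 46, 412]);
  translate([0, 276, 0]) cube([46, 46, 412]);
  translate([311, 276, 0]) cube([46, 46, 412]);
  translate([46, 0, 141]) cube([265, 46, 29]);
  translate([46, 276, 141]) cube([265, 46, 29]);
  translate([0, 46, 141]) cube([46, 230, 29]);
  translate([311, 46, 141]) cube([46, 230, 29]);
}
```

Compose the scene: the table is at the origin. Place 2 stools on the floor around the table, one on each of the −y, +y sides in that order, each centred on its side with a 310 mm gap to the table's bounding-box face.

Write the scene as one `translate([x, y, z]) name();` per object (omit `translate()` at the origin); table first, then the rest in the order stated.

table();
translate([711, -632, 0]) stool();
translate([711, 850, 0]) stool();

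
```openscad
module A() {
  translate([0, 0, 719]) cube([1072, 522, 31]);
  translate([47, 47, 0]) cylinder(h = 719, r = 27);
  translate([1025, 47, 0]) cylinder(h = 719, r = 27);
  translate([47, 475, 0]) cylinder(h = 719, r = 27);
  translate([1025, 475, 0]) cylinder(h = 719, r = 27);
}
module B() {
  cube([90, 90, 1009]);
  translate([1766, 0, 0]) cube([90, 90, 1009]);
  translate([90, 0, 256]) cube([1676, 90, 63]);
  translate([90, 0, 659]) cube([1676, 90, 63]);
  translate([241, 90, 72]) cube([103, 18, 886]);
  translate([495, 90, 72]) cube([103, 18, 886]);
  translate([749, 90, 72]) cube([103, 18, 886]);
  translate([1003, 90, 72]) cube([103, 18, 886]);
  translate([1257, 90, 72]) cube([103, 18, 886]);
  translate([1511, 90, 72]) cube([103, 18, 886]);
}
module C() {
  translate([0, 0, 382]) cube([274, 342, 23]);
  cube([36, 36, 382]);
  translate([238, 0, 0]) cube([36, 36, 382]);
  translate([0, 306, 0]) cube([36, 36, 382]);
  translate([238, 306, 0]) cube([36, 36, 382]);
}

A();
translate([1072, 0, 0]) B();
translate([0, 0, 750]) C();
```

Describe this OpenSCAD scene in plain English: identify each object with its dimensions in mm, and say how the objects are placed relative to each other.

A is a rectangular dining table. The top is 1072×522×31 mm with its upper surface at z = 750 mm. It stands on four round legs of 54 mm diameter, each leg's bounding box inset 20 mm from the nearest pair of top edges, running from the floor to the underside of the top.

B is a fence section. Two 90×90 mm posts, 1009 mm tall, stand on the floor with a clear span of 1676 mm between their inner faces. Two horizontal rails of 90×63 mm section span the gap between the posts with their undersides at z = 256 mm and z = 659 mm, flush with the posts' −y face. 6 pickets, each 103 mm wide, 18 mm thick and 886 mm tall, are fixed to the +y face of the rails with their bottoms at z = 72 mm, evenly spaced across the span with equal gaps (rounded down to the nearest mm) at the −x end and between each pair — any rounding remainder accumulates at the +x end.

C is a four-legged stool. The seat is 274×342 mm, 23 mm thick, top at z = 405 mm. It stands on four square legs, each 36×36 mm in cross-section, from z = 0 to the seat underside, each flush with a corner of the seat.

The fence section is against the table's +x side, with their −y faces flush. The stool is on top of the table.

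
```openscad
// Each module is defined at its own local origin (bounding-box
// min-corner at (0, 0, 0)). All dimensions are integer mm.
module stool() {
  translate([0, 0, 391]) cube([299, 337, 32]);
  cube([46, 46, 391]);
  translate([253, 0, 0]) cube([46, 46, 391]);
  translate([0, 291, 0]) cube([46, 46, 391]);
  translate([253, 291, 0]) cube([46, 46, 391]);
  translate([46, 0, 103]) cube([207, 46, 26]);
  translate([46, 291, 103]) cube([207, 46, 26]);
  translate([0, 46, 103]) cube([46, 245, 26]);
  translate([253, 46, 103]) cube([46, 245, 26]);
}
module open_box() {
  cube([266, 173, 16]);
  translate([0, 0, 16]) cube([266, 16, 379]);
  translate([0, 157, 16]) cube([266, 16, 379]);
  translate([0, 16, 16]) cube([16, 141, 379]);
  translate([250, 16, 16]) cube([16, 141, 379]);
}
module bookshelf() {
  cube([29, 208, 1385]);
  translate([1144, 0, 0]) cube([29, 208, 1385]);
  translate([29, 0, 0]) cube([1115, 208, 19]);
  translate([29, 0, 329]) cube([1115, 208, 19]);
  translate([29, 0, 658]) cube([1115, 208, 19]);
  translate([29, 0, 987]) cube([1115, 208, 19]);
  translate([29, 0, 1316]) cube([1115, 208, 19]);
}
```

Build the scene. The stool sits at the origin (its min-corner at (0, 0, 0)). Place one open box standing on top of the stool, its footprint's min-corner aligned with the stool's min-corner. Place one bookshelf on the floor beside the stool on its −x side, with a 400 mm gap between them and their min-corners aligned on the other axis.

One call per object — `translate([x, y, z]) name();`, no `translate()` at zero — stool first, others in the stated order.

stool();
translate([0, 0, 423]) open_box();
translate([-1573, 0, 0]) bookshelf();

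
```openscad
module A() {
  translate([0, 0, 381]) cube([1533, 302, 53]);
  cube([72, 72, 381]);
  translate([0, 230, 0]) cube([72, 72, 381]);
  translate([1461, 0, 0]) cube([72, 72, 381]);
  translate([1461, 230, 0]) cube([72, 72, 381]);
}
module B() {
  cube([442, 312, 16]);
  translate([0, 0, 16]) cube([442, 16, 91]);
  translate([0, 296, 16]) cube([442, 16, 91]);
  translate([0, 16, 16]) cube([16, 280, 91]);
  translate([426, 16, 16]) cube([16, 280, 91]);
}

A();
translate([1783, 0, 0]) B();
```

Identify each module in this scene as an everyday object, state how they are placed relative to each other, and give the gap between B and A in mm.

The open box's nearest face is 250 mm from the bench's +x face.

A is a bench. B is an open box. The open box is on the floor beside the bench on its +x side. The gap between the open box and the bench is 250 mm.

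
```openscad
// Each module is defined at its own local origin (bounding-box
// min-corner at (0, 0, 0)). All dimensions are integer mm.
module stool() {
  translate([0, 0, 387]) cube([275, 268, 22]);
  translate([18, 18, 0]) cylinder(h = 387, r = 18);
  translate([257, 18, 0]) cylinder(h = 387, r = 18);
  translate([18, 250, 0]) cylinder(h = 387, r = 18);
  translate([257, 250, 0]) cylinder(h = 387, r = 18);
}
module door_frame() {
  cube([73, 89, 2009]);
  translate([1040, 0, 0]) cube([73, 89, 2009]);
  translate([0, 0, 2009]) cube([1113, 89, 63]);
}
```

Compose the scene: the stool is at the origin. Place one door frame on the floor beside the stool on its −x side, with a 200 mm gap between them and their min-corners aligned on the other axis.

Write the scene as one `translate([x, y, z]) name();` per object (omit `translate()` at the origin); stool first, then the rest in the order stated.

stool();
translate([-1313, 0, 0]) door_frame();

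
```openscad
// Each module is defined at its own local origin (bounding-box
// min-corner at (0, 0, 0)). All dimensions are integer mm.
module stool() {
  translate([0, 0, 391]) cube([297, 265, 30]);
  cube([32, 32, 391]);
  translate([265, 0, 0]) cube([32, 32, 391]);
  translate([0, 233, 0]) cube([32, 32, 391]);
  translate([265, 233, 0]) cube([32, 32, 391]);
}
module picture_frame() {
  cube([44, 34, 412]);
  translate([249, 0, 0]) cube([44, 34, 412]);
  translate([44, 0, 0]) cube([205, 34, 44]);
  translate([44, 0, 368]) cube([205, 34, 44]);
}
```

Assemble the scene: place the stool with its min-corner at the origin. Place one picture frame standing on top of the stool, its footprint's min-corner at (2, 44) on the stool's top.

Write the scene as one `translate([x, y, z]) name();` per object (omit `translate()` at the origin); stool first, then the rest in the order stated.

stool();
translate([2, 44, 421]) picture_frame();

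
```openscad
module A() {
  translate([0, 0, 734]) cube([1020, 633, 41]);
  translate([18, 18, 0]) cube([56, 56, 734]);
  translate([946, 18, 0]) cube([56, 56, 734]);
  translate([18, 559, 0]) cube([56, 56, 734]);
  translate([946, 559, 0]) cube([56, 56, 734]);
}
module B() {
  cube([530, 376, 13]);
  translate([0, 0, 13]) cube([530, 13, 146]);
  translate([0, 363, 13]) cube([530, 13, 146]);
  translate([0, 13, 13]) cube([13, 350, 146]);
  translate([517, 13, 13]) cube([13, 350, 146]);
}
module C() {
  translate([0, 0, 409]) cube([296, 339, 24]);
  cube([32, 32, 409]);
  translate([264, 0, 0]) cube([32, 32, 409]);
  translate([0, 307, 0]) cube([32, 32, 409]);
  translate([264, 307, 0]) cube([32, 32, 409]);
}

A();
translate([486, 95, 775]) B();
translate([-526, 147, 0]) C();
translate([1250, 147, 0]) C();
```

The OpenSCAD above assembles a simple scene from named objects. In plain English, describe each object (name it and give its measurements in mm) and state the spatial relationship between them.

A is a table with a 1020×633 mm rectangular top, 41 mm thick, top surface at z = 775 mm, supported by four 56×56 mm square legs, each inset 18 mm from the nearest pair of top edges, running from the floor.

B is an open-topped rectangular box: outside dimensions 530×376×159 mm, with a uniform wall and base thickness of 13 mm. The base is a full 530×376 slab on the floor; four walls sit on top of the base. The front and back walls (the −y and +y sides) span the full width; the two side walls fit between them.

C is a four-legged stool. The seat is a 296×339×24 mm slab whose top surface is at z = 433 mm; four square legs, each 32×32 mm in cross-section, run from the floor (z = 0) to the underside of the seat, each flush with a corner of the seat.

The open box is on top of the table. Two stools sit around the table at the −x, +x sides.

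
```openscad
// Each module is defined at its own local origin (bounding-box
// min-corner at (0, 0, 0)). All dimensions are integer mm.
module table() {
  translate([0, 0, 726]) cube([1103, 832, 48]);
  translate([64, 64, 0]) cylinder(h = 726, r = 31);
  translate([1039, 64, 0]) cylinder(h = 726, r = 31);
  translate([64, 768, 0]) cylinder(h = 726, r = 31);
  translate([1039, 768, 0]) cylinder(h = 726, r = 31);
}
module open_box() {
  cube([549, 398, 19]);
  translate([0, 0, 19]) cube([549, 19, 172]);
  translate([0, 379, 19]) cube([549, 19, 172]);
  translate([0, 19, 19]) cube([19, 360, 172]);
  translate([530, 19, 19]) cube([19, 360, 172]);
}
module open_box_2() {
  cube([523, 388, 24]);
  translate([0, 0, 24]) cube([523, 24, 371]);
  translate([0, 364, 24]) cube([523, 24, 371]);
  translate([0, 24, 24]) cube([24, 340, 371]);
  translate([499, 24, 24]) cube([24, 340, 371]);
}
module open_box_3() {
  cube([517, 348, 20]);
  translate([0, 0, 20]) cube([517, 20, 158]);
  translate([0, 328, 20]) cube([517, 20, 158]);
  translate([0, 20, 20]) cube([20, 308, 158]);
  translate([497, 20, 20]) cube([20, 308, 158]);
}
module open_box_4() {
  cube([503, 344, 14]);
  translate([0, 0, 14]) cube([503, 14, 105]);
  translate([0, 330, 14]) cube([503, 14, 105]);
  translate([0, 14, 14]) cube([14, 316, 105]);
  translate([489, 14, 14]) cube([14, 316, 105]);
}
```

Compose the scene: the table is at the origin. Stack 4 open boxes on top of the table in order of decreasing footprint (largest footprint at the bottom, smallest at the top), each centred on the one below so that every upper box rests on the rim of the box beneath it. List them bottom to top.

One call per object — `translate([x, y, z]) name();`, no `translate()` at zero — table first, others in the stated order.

table();
translate([277, 217, 774]) open_box();
translate([290, 222, 965]) open_box_2();
translate([293, 242, 1360]) open_box_3();
translate([300, 244, 1538]) open_box_4();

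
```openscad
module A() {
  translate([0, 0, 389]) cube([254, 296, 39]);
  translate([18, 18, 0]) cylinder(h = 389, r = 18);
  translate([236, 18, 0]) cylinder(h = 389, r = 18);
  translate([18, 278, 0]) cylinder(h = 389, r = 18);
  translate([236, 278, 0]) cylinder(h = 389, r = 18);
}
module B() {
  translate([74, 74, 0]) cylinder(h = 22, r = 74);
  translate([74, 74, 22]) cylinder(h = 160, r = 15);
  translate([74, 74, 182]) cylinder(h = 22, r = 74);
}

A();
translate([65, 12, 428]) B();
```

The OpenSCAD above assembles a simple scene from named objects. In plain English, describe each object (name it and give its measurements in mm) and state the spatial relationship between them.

A is a simple wooden stool: a rectangular seat 254 mm (x) by 296 mm (y), 39 mm thick, top face at z = 428 mm, on four round legs, each 36 mm in diameter. The legs rest on z = 0, each leg's axis is inset half a diameter from the nearest pair of seat edges (so the leg's bounding box is flush with the corner).

B is a spool: two coaxial disc flanges of radius 74 mm and thickness 22 mm, joined by a core cylinder of radius 15 mm and height 160 mm. The lower flange rests on z = 0 and the three cylinders share a vertical axis.

The spool is on top of the stool.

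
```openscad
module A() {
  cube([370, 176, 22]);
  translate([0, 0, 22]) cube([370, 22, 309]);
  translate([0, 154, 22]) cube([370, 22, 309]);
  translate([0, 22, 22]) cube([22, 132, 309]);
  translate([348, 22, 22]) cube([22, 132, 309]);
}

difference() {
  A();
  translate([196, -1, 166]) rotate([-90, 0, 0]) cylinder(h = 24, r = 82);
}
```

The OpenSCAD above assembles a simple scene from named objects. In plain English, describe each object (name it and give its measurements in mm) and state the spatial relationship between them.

A is an open-topped rectangular box: outside dimensions 370×176×331 mm, with a uniform wall and base thickness of 22 mm. The base is a full 370×176 slab on the floor; four walls sit on top of the base. The front and back walls (the −y and +y sides) span the full width; the two side walls fit between them.

The open box has a circular hole of radius 82 mm through its front wall, centred at (x = 196, z = 166).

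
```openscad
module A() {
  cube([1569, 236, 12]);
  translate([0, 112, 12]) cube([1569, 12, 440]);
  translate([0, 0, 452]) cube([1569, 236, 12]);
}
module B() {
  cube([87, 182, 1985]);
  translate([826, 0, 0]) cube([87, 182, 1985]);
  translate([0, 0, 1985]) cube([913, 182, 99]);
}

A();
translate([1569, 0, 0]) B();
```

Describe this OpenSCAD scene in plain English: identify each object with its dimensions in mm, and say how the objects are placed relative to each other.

A is an I-beam lying along x, 1569 mm long. Overall section height 464 mm. Two flanges 236 mm wide (y) and 12 mm thick, one on the floor and one at the top; a web 12 mm thick runs between them, centred on the flange width.

B is a rectangular door frame: two vertical jambs of 87×182 mm section, 1985 mm tall, with a clear opening 739 mm wide between their inner faces. A header 99 mm tall and 182 mm deep lies on top of the jambs and spans the full outside width.

The door frame is against the I-beam's +x side, with their −y faces flush.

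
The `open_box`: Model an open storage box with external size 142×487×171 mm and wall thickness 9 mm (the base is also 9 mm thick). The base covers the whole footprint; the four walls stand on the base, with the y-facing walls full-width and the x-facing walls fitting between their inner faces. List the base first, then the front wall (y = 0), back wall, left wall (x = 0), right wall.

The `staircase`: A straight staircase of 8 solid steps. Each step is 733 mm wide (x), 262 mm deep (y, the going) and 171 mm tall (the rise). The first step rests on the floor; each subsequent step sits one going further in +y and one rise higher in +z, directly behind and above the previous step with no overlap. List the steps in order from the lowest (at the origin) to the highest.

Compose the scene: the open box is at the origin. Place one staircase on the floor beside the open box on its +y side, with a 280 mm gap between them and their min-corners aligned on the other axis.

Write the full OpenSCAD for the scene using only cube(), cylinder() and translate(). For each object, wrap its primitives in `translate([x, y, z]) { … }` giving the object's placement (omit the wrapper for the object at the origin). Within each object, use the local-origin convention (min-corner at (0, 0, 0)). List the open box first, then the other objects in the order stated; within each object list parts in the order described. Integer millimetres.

cube([142, 487, 9]);
translate([0, 0, 9]) cube([142, 9, 162]);
translate([0, 478, 9]) cube([142, 9, 162]);
translate([0, 9, 9]) cube([9, 469, 162]);
translate([133, 9, 9]) cube([9, 469, 162]);
translate([0, 767, 0]) {
  cube([733, 262, 171]);
  translate([0, 262, 171]) cube([733, 262, 171]);
  translate([0, 524, 342]) cube([733, 262, 171]);
  translate([0, 786, 513]) cube([733, 262, 171]);
  translate([0, 1048, 684]) cube([733, 262, 171]);
  translate([0, 1310, 855]) cube([733, 262, 171]);
  translate([0, 1572, 1026]) cube([733, 262, 171]);
  translate([0, 1834, 1197]) cube([733, 262, 171]);
}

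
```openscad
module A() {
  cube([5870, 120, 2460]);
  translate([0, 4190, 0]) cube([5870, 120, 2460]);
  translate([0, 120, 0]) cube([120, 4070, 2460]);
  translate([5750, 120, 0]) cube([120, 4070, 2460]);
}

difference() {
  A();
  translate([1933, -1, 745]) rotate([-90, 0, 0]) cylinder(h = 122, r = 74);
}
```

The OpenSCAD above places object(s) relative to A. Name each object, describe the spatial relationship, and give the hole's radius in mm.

A is a house frame. The house frame has a circular hole through its front wall. The hole's radius is 74 mm.

The subtracted cylinder has r = 74 mm.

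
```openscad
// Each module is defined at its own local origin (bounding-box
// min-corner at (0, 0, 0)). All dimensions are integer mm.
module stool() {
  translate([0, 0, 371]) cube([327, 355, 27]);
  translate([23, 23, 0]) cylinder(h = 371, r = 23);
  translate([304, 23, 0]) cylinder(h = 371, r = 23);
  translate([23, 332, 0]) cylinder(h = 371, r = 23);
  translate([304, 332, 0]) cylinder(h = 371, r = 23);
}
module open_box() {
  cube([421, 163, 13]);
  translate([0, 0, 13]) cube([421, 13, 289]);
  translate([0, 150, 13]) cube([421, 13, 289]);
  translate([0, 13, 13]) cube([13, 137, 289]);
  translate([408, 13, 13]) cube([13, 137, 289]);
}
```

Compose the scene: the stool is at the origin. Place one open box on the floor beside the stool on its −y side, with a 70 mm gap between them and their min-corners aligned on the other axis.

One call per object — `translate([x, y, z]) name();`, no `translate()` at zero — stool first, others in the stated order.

stool();
translate([0, -233, 0]) open_box();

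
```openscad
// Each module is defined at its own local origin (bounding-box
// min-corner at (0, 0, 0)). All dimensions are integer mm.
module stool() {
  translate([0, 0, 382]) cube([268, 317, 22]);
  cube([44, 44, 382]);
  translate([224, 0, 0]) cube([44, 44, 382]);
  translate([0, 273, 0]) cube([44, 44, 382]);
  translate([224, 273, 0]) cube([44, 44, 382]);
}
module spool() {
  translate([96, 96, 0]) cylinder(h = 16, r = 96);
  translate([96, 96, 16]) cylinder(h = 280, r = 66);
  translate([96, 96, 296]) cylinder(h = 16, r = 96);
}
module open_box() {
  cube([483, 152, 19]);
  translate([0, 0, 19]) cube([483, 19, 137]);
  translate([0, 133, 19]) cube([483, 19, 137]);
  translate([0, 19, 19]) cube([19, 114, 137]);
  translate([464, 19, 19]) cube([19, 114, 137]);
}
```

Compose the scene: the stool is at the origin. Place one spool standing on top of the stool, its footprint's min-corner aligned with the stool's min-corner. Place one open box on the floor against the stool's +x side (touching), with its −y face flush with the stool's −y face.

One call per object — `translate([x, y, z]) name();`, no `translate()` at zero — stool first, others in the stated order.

stool();
translate([0, 0, 404]) spool();
translate([268, 0, 0]) open_box();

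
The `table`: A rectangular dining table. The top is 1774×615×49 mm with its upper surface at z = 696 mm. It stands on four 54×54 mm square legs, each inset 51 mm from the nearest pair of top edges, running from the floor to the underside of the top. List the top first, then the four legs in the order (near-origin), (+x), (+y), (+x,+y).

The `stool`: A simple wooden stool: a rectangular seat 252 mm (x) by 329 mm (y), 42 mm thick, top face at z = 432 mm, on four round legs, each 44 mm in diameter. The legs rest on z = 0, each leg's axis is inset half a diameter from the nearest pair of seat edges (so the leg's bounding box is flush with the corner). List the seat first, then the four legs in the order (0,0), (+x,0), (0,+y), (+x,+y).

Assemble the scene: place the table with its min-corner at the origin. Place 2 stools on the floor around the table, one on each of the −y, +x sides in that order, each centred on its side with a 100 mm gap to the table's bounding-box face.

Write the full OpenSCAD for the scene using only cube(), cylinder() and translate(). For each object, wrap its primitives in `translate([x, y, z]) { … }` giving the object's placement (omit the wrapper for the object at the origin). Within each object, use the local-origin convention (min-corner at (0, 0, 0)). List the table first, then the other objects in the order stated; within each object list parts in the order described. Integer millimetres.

translate([0, 0, 647]) cube([1774, 615, 49]);
translate([51, 51, 0]) cube([54, 54, 647]);
translate([1669, 51, 0]) cube([54, 54, 647]);
translate([51, 510, 0]) cube([54, 54, 647]);
translate([1669, 510, 0]) cube([54, 54, 647]);
translate([761, -429, 0]) {
  translate([0, 0, 390]) cube([252, 329, 42]);
  translate([22, 22, 0]) cylinder(h = 390, r = 22);
  translate([230, 22, 0]) cylinder(h = 390, r = 22);
  translate([22, 307, 0]) cylinder(h = 390, r = 22);
  translate([230, 307, 0]) cylinder(h = 390, r = 22);
}
translate([1874, 143, 0]) {
  translate([0, 0, 390]) cube([252, 329, 42]);
  translate([22, 22, 0]) cylinder(h = 390, r = 22);
  translate([230, 22, 0]) cylinder(h = 390, r = 22);
  translate([22, 307, 0]) cylinder(h = 390, r = 22);
  translate([230, 307, 0]) cylinder(h = 390, r = 22);
}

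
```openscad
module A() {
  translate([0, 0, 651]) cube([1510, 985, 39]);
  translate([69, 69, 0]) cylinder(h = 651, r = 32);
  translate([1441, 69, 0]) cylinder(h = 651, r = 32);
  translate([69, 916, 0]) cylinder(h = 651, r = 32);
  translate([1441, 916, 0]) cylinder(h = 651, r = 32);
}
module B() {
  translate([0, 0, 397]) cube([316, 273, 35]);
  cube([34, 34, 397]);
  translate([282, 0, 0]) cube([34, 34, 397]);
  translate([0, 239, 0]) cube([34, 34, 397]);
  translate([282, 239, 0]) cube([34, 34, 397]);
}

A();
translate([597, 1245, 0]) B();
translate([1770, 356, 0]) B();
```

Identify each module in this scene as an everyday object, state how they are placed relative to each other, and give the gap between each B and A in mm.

A is a table. B is a stool. Two stools sit around the table at the +y, +x sides. The gap between each stool and the table is 260 mm.

Each stool's nearest face is 260 mm from the table's bounding box.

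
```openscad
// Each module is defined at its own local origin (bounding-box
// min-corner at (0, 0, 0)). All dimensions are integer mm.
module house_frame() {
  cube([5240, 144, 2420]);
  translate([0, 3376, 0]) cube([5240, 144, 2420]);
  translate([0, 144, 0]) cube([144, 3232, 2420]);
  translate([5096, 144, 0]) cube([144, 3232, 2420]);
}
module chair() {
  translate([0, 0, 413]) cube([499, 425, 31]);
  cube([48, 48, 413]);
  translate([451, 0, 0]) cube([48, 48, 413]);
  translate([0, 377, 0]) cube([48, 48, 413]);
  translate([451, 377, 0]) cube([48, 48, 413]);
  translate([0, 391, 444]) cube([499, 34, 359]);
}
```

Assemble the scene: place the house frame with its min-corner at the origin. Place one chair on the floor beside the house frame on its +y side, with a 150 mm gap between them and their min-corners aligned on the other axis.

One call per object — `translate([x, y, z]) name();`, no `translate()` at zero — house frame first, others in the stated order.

house_frame();
translate([0, 3670, 0]) chair();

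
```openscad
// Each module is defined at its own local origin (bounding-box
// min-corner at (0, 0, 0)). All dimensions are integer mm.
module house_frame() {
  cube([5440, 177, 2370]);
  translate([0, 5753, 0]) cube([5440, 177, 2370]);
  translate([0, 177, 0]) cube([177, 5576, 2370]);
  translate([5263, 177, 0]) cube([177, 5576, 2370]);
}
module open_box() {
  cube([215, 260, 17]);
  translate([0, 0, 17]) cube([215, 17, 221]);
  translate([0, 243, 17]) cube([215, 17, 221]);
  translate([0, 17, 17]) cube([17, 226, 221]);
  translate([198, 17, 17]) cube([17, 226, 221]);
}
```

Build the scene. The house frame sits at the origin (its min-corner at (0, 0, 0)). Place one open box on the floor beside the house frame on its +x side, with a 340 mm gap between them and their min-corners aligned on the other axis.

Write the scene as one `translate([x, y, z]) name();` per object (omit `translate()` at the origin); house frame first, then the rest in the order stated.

house_frame();
translate([5780, 0, 0]) open_box();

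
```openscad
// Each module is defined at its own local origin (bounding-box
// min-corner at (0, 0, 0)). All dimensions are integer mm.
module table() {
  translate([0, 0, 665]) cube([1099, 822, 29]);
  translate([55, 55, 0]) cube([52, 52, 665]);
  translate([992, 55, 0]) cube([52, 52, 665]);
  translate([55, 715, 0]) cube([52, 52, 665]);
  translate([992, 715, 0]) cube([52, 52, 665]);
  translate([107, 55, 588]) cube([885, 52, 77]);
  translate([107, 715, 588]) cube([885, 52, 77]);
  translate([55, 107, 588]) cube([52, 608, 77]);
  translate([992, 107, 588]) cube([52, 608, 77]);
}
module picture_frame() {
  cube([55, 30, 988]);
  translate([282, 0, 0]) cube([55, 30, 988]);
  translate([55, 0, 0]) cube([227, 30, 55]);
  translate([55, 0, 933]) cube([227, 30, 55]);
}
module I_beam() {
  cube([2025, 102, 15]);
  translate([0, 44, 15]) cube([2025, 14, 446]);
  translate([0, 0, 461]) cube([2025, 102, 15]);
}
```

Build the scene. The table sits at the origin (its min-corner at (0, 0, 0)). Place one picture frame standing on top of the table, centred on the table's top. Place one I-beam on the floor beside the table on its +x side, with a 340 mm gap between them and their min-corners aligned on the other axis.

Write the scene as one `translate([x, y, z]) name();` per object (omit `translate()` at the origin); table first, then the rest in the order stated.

table();
translate([381, 396, 694]) picture_frame();
translate([1439, 0, 0]) I_beam();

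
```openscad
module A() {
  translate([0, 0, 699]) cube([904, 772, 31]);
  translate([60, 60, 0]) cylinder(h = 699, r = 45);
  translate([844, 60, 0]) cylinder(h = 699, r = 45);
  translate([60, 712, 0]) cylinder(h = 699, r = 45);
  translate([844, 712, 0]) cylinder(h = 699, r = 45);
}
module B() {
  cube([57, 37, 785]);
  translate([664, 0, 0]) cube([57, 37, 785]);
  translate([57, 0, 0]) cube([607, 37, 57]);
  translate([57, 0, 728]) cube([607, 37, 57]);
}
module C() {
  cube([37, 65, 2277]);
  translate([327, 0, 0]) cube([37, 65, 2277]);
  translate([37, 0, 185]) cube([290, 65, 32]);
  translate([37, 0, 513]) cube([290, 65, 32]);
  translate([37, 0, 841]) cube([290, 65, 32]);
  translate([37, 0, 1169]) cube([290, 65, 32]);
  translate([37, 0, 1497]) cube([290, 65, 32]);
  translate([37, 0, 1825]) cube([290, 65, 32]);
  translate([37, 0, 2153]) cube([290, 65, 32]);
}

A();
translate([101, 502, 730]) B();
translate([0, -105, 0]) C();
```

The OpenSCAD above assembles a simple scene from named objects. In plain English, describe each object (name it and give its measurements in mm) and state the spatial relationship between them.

A is a table with a 904×772 mm rectangular top, 31 mm thick, top surface at z = 730 mm, supported by four round legs of 90 mm diameter, each leg's bounding box inset 15 mm from the nearest pair of top edges, running from the floor.

B is a rectangular picture frame lying in the x–z plane (depth along y). The opening is 607 mm wide (x) by 671 mm tall (z), surrounded by a border 57 mm wide on all four sides. The frame is 37 mm deep and is made of two full-height vertical stiles with two horizontal rails fitted between them.

C is a wooden ladder with two side rails of 37×65 mm section and 2277 mm height, set 364 mm apart overall. Between them run 7 rectangular rungs (65 mm deep, 32 mm thick), front faces flush with the rails' −y face. The bottom of the first rung is 185 mm above the floor and each subsequent rung is 328 mm higher than the one below.

The picture frame is on top of the table. The ladder is on the floor beside the table on its −y side.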